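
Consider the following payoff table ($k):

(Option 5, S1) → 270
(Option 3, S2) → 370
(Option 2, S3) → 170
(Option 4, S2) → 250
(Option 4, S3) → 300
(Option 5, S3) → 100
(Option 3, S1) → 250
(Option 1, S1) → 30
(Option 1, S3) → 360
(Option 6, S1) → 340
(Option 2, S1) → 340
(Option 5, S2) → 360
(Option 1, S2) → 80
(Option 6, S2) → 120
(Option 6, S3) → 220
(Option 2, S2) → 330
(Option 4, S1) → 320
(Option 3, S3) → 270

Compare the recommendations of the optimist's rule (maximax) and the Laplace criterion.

Row maxima: Option 1=360, Option 2=340, Option 3=370, Option 4=320, Option 5=360, Option 6=340
Best best-case = 370 → Option 3.
Row averages: Option 1=470/3, Option 2=280, Option 3=890/3, Option 4=290, Option 5=730/3, Option 6=680/3
Highest average = 890/3 → Option 3.

maximax → Option 3; laplace → Option 3 (agree)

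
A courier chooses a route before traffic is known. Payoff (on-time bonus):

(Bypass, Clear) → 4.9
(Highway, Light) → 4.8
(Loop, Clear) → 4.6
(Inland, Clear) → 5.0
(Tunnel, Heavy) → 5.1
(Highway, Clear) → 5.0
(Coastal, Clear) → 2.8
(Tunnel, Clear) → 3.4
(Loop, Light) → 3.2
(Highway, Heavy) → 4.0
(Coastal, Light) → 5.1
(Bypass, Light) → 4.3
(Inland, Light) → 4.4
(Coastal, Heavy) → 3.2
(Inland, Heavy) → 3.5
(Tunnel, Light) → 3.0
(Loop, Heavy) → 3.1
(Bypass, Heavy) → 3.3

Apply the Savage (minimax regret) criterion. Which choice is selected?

Highway

Column bests: Clear=5.0, Light=5.1, Heavy=5.1.
Coastal regrets: 2.2, 0.0, 1.9 → max 2.2
Highway regrets: 0.0, 0.3, 1.1 → max 1.1
Loop regrets: 0.4, 1.9, 2.0 → max 2.0
Tunnel regrets: 1.6, 2.1, 0.0 → max 2.1
Bypass regrets: 0.1, 0.8, 1.8 → max 1.8
Inland regrets: 0.0, 0.7, 1.6 → max 1.6
Smallest max regret = 1.1 → Highway.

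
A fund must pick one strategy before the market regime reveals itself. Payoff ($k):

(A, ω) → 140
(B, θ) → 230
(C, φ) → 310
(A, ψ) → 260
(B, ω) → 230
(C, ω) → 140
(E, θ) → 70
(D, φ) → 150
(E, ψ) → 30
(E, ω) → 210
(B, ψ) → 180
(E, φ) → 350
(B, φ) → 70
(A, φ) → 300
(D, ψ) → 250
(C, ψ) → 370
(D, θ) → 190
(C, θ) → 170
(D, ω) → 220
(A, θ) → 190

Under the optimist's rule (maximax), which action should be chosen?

Row maxima: A=300, B=230, C=370, D=250, E=350
Best best-case = 370 → C.

C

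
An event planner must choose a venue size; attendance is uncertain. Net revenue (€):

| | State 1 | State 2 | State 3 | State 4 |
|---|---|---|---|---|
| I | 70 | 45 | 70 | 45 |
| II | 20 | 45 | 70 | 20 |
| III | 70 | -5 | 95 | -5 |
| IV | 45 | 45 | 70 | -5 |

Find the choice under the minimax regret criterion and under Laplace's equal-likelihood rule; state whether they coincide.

Column bests: State 1=70, State 2=45, State 3=95, State 4=45.
I regrets: 0, 0, 25, 0 → max 25
II regrets: 50, 0, 25, 25 → max 50
III regrets: 0, 50, 0, 50 → max 50
IV regrets: 25, 0, 25, 50 → max 50
Smallest max regret = 25 → I.
Row averages: I=57.5, II=38.75, III=38.75, IV=38.75
Highest average = 57.5 → I.

minimax regret → I; laplace → I (agree)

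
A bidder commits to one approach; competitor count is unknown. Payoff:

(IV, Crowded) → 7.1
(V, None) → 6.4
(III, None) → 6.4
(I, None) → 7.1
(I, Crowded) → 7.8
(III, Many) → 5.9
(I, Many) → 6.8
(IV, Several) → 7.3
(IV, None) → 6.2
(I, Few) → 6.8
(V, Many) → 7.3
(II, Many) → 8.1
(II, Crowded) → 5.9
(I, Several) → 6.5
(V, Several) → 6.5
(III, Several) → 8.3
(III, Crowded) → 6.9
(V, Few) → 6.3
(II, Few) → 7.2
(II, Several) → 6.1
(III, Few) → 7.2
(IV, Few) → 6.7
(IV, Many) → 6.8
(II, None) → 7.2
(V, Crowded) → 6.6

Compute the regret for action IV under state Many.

1.3

Best payoff under Many is 8.1.
Regret = 8.1 − 6.8 = 1.3.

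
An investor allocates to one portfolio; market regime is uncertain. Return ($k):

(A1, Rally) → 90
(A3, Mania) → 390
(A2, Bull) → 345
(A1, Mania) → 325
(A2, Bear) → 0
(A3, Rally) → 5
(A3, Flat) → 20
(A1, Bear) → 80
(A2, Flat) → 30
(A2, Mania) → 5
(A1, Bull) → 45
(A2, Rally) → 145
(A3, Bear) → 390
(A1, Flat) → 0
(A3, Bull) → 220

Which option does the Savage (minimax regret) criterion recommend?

Column bests: Bear=390, Flat=30, Bull=345, Rally=145, Mania=390.
A1 regrets: 310, 30, 300, 55, 65 → max 310
A2 regrets: 390, 0, 0, 0, 385 → max 390
A3 regrets: 0, 10, 125, 140, 0 → max 140
Smallest max regret = 140 → A3.

A3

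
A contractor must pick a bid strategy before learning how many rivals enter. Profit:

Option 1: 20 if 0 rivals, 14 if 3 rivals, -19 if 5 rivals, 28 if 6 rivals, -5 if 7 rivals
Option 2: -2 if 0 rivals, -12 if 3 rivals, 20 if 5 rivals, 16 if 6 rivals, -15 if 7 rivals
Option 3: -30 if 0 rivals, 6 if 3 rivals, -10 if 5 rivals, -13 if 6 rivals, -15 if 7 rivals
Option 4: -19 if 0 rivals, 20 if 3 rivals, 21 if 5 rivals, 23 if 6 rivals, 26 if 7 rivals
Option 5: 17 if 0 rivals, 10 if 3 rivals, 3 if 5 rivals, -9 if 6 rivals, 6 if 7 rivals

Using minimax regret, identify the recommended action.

Option 5

Column bests: 0 rivals=20, 3 rivals=20, 5 rivals=21, 6 rivals=28, 7 rivals=26.
Option 1 regrets: 0, 6, 40, 0, 31 → max 40
Option 2 regrets: 22, 32, 1, 12, 41 → max 41
Option 3 regrets: 50, 14, 31, 41, 41 → max 50
Option 4 regrets: 39, 0, 0, 5, 0 → max 39
Option 5 regrets: 3, 10, 18, 37, 20 → max 37
Smallest max regret = 37 → Option 5.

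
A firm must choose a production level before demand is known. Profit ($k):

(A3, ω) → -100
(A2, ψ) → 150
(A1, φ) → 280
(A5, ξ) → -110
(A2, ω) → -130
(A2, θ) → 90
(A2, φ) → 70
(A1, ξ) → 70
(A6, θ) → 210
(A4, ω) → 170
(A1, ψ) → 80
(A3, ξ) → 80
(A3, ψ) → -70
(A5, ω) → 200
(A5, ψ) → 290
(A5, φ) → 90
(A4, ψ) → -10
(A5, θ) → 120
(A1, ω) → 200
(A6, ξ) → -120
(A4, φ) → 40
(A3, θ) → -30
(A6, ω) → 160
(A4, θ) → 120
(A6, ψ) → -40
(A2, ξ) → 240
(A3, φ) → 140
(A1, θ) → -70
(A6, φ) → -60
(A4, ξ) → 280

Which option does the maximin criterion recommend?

A4

Row minima: A1=-70, A2=-130, A3=-100, A4=-10, A5=-110, A6=-120
Best worst-case = -10 → A4.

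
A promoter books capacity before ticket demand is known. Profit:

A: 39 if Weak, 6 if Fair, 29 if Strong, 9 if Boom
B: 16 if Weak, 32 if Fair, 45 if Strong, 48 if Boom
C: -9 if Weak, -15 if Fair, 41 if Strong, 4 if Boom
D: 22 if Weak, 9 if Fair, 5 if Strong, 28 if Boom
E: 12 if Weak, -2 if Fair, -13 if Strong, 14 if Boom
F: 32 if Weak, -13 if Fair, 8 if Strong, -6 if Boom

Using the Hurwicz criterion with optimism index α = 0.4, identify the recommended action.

B

A: 0.4·39 + 0.6·6 = 19.2
B: 0.4·48 + 0.6·16 = 28.8
C: 0.4·41 + 0.6·(-15) = 7.4
D: 0.4·28 + 0.6·5 = 14.2
E: 0.4·14 + 0.6·(-13) = -2.2
F: 0.4·32 + 0.6·(-13) = 5
Highest Hurwicz score = 28.8 → B.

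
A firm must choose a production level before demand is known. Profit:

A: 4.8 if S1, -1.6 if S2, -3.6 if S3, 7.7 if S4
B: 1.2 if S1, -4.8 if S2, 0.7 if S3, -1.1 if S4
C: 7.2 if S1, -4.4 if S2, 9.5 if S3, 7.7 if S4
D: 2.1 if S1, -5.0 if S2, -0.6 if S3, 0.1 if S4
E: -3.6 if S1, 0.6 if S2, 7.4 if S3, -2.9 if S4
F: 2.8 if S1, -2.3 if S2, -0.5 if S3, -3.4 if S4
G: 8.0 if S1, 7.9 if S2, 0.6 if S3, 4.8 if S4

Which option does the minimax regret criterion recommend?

G

Column bests: S1=8.0, S2=7.9, S3=9.5, S4=7.7.
A regrets: 3.2, 9.5, 13.1, 0.0 → max 13.1
B regrets: 6.8, 12.7, 8.8, 8.8 → max 12.7
C regrets: 0.8, 12.3, 0.0, 0.0 → max 12.3
D regrets: 5.9, 12.9, 10.1, 7.6 → max 12.9
E regrets: 11.6, 7.3, 2.1, 10.6 → max 11.6
F regrets: 5.2, 10.2, 10.0, 11.1 → max 11.1
G regrets: 0.0, 0.0, 8.9, 2.9 → max 8.9
Smallest max regret = 8.9 → G.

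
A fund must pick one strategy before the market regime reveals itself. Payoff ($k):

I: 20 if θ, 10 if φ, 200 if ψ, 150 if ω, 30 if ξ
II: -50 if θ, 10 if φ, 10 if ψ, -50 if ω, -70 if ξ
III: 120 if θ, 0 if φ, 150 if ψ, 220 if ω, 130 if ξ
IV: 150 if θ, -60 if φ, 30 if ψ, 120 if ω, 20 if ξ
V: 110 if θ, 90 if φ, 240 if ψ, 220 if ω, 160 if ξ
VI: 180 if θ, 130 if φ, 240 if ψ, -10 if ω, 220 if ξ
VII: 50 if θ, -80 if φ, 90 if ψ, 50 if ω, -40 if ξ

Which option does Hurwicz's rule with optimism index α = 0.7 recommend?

I: 0.7·200 + 0.3·10 = 143
II: 0.7·10 + 0.3·(-70) = -14
III: 0.7·220 + 0.3·0 = 154
IV: 0.7·150 + 0.3·(-60) = 87
V: 0.7·240 + 0.3·90 = 195
VI: 0.7·240 + 0.3·(-10) = 165
VII: 0.7·90 + 0.3·(-80) = 39
Highest Hurwicz score = 195 → V.

V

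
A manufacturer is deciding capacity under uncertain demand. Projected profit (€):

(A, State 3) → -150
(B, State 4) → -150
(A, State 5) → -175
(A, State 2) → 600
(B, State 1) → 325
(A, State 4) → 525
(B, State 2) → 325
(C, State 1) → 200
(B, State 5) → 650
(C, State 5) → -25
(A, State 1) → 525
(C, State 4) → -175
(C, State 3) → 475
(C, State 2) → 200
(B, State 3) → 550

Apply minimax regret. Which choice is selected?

Column bests: State 1=525, State 2=600, State 3=550, State 4=525, State 5=650.
A regrets: 0, 0, 700, 0, 825 → max 825
B regrets: 200, 275, 0, 675, 0 → max 675
C regrets: 325, 400, 75, 700, 675 → max 700
Smallest max regret = 675 → B.

B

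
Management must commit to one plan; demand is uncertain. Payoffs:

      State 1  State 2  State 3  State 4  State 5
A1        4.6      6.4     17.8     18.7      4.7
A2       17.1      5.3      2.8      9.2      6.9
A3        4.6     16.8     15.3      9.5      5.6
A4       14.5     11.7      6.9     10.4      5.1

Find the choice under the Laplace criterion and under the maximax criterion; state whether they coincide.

Row averages: A1=10.44, A2=8.26, A3=10.36, A4=9.72
Highest average = 10.44 → A1.
Row maxima: A1=18.7, A2=17.1, A3=16.8, A4=14.5
Best best-case = 18.7 → A1.

laplace → A1; maximax → A1 (agree)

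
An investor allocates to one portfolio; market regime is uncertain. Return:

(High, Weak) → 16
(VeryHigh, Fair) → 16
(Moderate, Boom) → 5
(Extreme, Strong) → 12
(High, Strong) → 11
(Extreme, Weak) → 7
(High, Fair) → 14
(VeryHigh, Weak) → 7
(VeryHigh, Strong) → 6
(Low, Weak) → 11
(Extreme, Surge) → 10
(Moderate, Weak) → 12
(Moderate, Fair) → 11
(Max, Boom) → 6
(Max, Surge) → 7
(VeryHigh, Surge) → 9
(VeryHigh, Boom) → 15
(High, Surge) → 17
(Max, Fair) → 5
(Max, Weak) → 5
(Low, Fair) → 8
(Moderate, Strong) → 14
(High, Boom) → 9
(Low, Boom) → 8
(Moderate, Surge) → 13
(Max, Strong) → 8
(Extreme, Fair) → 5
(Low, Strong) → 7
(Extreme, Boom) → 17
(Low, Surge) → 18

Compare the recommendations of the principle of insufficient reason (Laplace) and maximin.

Row averages: Low=10.4, Moderate=11, High=13.4, VeryHigh=10.6, Extreme=10.2, Max=6.2
Highest average = 13.4 → High.
Row minima: Low=7, Moderate=5, High=9, VeryHigh=6, Extreme=5, Max=5
Best worst-case = 9 → High.

laplace → High; maximin → High (agree)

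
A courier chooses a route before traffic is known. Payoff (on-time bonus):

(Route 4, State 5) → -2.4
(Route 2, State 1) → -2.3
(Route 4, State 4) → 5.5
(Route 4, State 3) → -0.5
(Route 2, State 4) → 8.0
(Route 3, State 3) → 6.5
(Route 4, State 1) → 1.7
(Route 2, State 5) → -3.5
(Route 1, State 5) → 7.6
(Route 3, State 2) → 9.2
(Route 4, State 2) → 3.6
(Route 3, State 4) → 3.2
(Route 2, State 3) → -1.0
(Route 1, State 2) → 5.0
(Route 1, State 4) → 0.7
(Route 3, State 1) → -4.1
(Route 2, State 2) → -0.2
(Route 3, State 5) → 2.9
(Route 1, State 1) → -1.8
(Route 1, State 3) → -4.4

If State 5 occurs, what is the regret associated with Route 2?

11.1

Best payoff under State 5 is 7.6.
Regret = 7.6 − (-3.5) = 11.1.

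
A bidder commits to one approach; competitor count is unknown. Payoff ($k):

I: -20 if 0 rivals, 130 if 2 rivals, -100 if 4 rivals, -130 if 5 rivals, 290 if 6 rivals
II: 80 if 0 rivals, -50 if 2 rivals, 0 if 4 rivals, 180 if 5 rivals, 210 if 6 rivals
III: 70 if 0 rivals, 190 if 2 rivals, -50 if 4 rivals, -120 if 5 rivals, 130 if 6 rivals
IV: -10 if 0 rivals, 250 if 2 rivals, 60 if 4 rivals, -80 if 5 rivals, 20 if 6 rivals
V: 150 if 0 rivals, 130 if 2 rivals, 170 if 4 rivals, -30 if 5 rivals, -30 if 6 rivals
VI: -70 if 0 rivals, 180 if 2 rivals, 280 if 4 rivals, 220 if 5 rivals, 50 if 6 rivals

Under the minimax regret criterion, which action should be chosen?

VI

Column bests: 0 rivals=150, 2 rivals=250, 4 rivals=280, 5 rivals=220, 6 rivals=290.
I regrets: 170, 120, 380, 350, 0 → max 380
II regrets: 70, 300, 280, 40, 80 → max 300
III regrets: 80, 60, 330, 340, 160 → max 340
IV regrets: 160, 0, 220, 300, 270 → max 300
V regrets: 0, 120, 110, 250, 320 → max 320
VI regrets: 220, 70, 0, 0, 240 → max 240
Smallest max regret = 240 → VI.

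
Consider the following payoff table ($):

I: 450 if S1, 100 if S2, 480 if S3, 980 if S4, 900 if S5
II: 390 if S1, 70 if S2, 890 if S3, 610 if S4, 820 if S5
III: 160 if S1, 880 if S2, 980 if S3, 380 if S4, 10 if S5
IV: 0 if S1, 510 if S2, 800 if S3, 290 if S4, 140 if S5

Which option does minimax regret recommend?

IV

Column bests: S1=450, S2=880, S3=980, S4=980, S5=900.
I regrets: 0, 780, 500, 0, 0 → max 780
II regrets: 60, 810, 90, 370, 80 → max 810
III regrets: 290, 0, 0, 600, 890 → max 890
IV regrets: 450, 370, 180, 690, 760 → max 760
Smallest max regret = 760 → IV.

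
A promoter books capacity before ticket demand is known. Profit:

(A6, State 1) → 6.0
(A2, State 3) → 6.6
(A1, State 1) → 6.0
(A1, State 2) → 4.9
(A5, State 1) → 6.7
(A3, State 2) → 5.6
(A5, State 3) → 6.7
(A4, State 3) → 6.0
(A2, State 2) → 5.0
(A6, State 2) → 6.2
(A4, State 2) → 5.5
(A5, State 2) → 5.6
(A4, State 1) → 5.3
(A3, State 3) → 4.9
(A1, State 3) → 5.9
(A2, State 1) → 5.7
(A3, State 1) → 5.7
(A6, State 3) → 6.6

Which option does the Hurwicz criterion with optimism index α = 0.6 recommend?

A1: 0.6·6.0 + 0.4·4.9 = 5.56
A2: 0.6·6.6 + 0.4·5.0 = 5.96
A3: 0.6·5.7 + 0.4·4.9 = 5.38
A4: 0.6·6.0 + 0.4·5.3 = 5.72
A5: 0.6·6.7 + 0.4·5.6 = 6.26
A6: 0.6·6.6 + 0.4·6.0 = 6.36
Highest Hurwicz score = 6.36 → A6.

A6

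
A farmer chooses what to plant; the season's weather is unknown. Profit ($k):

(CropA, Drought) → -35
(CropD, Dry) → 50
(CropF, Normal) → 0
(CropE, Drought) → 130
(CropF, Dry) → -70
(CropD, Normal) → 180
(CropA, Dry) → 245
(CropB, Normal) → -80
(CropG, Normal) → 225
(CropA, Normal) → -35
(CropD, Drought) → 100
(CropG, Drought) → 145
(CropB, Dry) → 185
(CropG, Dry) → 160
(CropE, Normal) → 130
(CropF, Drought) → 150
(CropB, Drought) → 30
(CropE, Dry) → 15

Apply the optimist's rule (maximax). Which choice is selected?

Row maxima: CropF=150, CropG=225, CropE=130, CropD=180, CropA=245, CropB=185
Best best-case = 245 → CropA.

CropA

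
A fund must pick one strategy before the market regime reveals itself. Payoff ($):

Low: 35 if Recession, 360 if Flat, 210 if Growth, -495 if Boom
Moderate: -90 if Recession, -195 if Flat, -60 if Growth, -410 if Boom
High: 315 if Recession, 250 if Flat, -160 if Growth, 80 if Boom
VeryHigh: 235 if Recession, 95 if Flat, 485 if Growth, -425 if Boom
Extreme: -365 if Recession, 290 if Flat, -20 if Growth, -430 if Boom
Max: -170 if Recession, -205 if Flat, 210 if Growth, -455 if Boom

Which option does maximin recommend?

Row minima: Low=-495, Moderate=-410, High=-160, VeryHigh=-425, Extreme=-430, Max=-455
Best worst-case = -160 → High.

High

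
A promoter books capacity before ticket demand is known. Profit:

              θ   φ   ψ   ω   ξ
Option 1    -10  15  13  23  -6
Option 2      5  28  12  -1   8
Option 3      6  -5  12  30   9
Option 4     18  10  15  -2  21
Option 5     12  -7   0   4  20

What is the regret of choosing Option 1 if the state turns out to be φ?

13

Best payoff under φ is 28.
Regret = 28 − 15 = 13.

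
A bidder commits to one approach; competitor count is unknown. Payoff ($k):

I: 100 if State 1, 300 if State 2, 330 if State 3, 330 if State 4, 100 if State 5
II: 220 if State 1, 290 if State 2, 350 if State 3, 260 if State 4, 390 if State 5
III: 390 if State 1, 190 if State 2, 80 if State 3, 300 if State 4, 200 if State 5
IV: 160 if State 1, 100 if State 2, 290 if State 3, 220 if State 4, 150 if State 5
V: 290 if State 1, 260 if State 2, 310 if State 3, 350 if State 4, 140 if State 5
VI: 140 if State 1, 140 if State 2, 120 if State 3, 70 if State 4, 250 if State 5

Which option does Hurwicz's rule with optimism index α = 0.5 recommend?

II

I: 0.5·330 + 0.5·100 = 215
II: 0.5·390 + 0.5·220 = 305
III: 0.5·390 + 0.5·80 = 235
IV: 0.5·290 + 0.5·100 = 195
V: 0.5·350 + 0.5·140 = 245
VI: 0.5·250 + 0.5·70 = 160
Highest Hurwicz score = 305 → II.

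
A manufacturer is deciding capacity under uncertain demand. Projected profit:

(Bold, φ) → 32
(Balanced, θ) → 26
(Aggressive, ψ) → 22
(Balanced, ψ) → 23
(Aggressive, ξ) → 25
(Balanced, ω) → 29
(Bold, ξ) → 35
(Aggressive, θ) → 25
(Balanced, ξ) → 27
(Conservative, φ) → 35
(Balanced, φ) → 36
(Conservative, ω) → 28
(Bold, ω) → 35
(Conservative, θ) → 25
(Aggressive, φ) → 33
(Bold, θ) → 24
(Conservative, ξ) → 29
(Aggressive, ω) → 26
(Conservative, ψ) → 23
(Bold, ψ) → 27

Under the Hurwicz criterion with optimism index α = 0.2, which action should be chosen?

Bold

Conservative: 0.2·35 + 0.8·23 = 25.4
Balanced: 0.2·36 + 0.8·23 = 25.6
Aggressive: 0.2·33 + 0.8·22 = 24.2
Bold: 0.2·35 + 0.8·24 = 26.2
Highest Hurwicz score = 26.2 → Bold.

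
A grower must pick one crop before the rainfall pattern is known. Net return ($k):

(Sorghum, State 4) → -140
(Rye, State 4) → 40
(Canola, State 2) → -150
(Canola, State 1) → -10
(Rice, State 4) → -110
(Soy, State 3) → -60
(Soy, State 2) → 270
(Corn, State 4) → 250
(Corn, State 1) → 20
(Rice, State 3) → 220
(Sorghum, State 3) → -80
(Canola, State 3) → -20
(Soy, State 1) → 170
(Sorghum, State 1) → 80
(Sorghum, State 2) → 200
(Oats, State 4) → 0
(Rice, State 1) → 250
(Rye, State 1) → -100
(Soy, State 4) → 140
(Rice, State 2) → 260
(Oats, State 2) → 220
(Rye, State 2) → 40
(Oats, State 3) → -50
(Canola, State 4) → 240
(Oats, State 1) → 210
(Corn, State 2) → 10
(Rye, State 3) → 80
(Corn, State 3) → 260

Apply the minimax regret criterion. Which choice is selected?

Corn

Column bests: State 1=250, State 2=270, State 3=260, State 4=250.
Sorghum regrets: 170, 70, 340, 390 → max 390
Soy regrets: 80, 0, 320, 110 → max 320
Corn regrets: 230, 260, 0, 0 → max 260
Rice regrets: 0, 10, 40, 360 → max 360
Canola regrets: 260, 420, 280, 10 → max 420
Rye regrets: 350, 230, 180, 210 → max 350
Oats regrets: 40, 50, 310, 250 → max 310
Smallest max regret = 260 → Corn.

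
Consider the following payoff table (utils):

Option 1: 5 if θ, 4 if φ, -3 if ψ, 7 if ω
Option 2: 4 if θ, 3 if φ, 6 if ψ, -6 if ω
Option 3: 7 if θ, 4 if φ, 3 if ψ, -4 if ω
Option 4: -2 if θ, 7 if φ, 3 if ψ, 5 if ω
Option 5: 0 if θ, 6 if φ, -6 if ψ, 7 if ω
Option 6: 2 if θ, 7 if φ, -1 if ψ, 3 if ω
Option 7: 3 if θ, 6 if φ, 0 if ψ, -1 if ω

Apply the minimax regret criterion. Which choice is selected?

Option 6

Column bests: θ=7, φ=7, ψ=6, ω=7.
Option 1 regrets: 2, 3, 9, 0 → max 9
Option 2 regrets: 3, 4, 0, 13 → max 13
Option 3 regrets: 0, 3, 3, 11 → max 11
Option 4 regrets: 9, 0, 3, 2 → max 9
Option 5 regrets: 7, 1, 12, 0 → max 12
Option 6 regrets: 5, 0, 7, 4 → max 7
Option 7 regrets: 4, 1, 6, 8 → max 8
Smallest max regret = 7 → Option 6.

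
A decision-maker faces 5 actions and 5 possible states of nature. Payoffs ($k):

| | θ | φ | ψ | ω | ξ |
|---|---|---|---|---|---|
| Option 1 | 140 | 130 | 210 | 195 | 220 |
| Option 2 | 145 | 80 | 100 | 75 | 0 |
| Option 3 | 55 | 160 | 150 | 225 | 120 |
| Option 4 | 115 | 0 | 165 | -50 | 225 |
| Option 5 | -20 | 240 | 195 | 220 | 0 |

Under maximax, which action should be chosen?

Row maxima: Option 1=220, Option 2=145, Option 3=225, Option 4=225, Option 5=240
Best best-case = 240 → Option 5.

Option 5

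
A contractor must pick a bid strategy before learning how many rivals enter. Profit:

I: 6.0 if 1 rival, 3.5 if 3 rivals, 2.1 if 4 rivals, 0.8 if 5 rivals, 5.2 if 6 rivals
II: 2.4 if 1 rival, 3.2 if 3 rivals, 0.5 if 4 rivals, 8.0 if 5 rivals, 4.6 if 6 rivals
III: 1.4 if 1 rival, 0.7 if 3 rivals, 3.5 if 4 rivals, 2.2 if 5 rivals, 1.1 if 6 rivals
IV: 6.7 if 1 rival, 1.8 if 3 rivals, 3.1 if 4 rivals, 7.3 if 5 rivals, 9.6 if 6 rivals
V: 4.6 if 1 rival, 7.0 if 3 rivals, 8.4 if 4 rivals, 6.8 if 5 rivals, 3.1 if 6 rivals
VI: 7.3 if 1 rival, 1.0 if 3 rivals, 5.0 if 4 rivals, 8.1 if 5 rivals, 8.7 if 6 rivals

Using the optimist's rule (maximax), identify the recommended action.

IV

Row maxima: I=6.0, II=8.0, III=3.5, IV=9.6, V=8.4, VI=8.7
Best best-case = 9.6 → IV.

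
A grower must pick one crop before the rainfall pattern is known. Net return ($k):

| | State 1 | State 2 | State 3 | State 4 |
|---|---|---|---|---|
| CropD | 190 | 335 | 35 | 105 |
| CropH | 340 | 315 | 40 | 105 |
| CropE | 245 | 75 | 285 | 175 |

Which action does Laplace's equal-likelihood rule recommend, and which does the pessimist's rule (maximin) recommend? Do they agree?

Row averages: CropD=166.25, CropH=200, CropE=195
Highest average = 200 → CropH.
Row minima: CropD=35, CropH=40, CropE=75
Best worst-case = 75 → CropE.

laplace → CropH; maximin → CropE (disagree)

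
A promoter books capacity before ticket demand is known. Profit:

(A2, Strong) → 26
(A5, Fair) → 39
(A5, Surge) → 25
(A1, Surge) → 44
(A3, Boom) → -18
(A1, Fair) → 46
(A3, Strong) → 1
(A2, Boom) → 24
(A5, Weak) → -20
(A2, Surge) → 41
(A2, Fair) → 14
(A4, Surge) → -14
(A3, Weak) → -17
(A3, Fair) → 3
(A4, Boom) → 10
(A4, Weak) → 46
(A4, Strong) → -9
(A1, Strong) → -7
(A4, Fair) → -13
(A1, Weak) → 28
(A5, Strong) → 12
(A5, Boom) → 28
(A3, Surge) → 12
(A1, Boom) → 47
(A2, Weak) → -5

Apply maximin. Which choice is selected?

Row minima: A1=-7, A2=-5, A3=-18, A4=-14, A5=-20
Best worst-case = -5 → A2.

A2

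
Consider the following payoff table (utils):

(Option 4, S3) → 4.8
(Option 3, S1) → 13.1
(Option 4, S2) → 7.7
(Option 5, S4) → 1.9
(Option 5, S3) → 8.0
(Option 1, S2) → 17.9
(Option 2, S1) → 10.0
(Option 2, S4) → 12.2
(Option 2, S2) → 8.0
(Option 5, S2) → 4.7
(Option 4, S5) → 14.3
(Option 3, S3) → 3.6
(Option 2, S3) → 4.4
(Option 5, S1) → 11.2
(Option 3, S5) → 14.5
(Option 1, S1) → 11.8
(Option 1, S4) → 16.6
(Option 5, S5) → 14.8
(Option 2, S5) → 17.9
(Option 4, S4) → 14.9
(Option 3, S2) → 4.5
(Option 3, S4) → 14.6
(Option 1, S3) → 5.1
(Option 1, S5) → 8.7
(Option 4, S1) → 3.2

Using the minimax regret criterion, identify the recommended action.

Column bests: S1=13.1, S2=17.9, S3=8.0, S4=16.6, S5=17.9.
Option 1 regrets: 1.3, 0.0, 2.9, 0.0, 9.2 → max 9.2
Option 2 regrets: 3.1, 9.9, 3.6, 4.4, 0.0 → max 9.9
Option 3 regrets: 0.0, 13.4, 4.4, 2.0, 3.4 → max 13.4
Option 4 regrets: 9.9, 10.2, 3.2, 1.7, 3.6 → max 10.2
Option 5 regrets: 1.9, 13.2, 0.0, 14.7, 3.1 → max 14.7
Smallest max regret = 9.2 → Option 1.

Option 1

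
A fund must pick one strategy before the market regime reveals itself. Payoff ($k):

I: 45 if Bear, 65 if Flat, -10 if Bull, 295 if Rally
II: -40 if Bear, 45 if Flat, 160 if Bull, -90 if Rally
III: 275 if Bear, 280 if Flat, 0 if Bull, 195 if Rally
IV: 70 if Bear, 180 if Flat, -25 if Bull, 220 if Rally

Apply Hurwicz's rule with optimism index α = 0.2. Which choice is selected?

III

I: 0.2·295 + 0.8·(-10) = 51
II: 0.2·160 + 0.8·(-90) = -40
III: 0.2·280 + 0.8·0 = 56
IV: 0.2·220 + 0.8·(-25) = 24
Highest Hurwicz score = 56 → III.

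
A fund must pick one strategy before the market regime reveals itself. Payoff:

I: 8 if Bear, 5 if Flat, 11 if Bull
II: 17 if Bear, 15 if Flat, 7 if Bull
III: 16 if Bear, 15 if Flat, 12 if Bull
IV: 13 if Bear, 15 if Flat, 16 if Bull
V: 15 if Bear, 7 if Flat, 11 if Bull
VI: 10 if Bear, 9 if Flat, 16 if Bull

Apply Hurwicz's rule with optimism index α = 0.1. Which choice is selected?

I: 0.1·11 + 0.9·5 = 5.6
II: 0.1·17 + 0.9·7 = 8
III: 0.1·16 + 0.9·12 = 12.4
IV: 0.1·16 + 0.9·13 = 13.3
V: 0.1·15 + 0.9·7 = 7.8
VI: 0.1·16 + 0.9·9 = 9.7
Highest Hurwicz score = 13.3 → IV.

IV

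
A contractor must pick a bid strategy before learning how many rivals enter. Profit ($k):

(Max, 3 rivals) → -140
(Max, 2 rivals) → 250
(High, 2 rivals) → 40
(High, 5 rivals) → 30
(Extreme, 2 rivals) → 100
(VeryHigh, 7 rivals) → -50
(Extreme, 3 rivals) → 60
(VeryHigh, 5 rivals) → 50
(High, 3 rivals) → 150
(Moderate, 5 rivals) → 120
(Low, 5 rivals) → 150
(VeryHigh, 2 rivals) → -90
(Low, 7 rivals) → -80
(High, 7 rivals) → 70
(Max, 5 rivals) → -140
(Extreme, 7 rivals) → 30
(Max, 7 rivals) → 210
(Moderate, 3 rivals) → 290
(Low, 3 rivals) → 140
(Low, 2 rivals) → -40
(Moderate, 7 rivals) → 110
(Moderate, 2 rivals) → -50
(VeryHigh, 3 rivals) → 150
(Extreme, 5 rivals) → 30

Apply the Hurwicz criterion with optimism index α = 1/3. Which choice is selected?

Low: 1/3·150 + 2/3·(-80) = -10/3
Moderate: 1/3·290 + 2/3·(-50) = 190/3
High: 1/3·150 + 2/3·30 = 70
VeryHigh: 1/3·150 + 2/3·(-90) = -10
Extreme: 1/3·100 + 2/3·30 = 160/3
Max: 1/3·250 + 2/3·(-140) = -10
Highest Hurwicz score = 70 → High.

High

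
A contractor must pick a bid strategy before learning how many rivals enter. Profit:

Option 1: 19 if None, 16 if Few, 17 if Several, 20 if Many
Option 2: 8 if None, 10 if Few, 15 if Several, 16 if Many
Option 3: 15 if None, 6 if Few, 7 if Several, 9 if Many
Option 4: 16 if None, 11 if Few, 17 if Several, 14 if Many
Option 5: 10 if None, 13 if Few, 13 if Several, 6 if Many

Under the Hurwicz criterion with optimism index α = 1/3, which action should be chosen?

Option 1: 1/3·20 + 2/3·16 = 52/3
Option 2: 1/3·16 + 2/3·8 = 32/3
Option 3: 1/3·15 + 2/3·6 = 9
Option 4: 1/3·17 + 2/3·11 = 13
Option 5: 1/3·13 + 2/3·6 = 25/3
Highest Hurwicz score = 52/3 → Option 1.

Option 1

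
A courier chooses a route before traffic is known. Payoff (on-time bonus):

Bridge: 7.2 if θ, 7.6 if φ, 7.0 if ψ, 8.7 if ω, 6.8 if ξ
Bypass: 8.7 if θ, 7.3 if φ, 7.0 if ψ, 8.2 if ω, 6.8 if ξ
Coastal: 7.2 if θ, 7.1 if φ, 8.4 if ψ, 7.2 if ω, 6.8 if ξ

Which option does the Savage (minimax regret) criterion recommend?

Bypass

Column bests: θ=8.7, φ=7.6, ψ=8.4, ω=8.7, ξ=6.8.
Bridge regrets: 1.5, 0.0, 1.4, 0.0, 0.0 → max 1.5
Bypass regrets: 0.0, 0.3, 1.4, 0.5, 0.0 → max 1.4
Coastal regrets: 1.5, 0.5, 0.0, 1.5, 0.0 → max 1.5
Smallest max regret = 1.4 → Bypass.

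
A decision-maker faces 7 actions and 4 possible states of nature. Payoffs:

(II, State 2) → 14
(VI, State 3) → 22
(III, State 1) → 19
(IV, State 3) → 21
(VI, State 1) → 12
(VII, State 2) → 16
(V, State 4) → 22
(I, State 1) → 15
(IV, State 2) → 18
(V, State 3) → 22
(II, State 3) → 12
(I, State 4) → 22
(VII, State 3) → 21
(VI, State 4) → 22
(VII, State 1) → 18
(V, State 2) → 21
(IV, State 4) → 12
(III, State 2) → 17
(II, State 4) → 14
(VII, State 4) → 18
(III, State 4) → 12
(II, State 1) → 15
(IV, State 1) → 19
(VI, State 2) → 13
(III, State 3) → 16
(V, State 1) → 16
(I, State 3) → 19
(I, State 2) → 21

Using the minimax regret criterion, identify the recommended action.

Column bests: State 1=19, State 2=21, State 3=22, State 4=22.
I regrets: 4, 0, 3, 0 → max 4
II regrets: 4, 7, 10, 8 → max 10
III regrets: 0, 4, 6, 10 → max 10
IV regrets: 0, 3, 1, 10 → max 10
V regrets: 3, 0, 0, 0 → max 3
VI regrets: 7, 8, 0, 0 → max 8
VII regrets: 1, 5, 1, 4 → max 5
Smallest max regret = 3 → V.

V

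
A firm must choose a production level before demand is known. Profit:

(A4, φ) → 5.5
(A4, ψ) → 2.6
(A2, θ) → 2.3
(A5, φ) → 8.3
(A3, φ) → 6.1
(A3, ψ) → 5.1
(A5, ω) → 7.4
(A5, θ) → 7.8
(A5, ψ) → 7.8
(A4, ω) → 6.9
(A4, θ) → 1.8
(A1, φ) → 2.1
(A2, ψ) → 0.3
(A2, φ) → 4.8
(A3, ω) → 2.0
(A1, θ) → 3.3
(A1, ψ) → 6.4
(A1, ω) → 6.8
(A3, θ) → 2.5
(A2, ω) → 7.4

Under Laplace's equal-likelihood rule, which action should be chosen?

Row averages: A1=4.65, A2=3.7, A3=3.925, A4=4.2, A5=7.825
Highest average = 7.825 → A5.

A5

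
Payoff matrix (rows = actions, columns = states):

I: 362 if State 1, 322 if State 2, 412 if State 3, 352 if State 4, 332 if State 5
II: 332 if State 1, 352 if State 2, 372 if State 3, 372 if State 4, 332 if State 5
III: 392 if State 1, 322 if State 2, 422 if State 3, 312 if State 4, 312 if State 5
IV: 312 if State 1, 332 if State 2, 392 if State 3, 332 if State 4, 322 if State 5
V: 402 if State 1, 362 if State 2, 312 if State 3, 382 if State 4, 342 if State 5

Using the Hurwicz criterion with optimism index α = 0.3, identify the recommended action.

I

I: 0.3·412 + 0.7·322 = 349
II: 0.3·372 + 0.7·332 = 344
III: 0.3·422 + 0.7·312 = 345
IV: 0.3·392 + 0.7·312 = 336
V: 0.3·402 + 0.7·312 = 339
Highest Hurwicz score = 349 → I.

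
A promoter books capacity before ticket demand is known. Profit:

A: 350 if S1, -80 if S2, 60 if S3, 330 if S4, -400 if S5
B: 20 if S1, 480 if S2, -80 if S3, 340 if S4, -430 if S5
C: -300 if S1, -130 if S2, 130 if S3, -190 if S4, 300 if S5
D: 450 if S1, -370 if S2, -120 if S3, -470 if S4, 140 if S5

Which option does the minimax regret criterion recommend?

Column bests: S1=450, S2=480, S3=130, S4=340, S5=300.
A regrets: 100, 560, 70, 10, 700 → max 700
B regrets: 430, 0, 210, 0, 730 → max 730
C regrets: 750, 610, 0, 530, 0 → max 750
D regrets: 0, 850, 250, 810, 160 → max 850
Smallest max regret = 700 → A.

A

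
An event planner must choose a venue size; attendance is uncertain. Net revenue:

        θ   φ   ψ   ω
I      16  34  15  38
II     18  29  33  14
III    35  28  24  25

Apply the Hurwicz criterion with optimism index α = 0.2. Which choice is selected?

III

I: 0.2·38 + 0.8·15 = 19.6
II: 0.2·33 + 0.8·14 = 17.8
III: 0.2·35 + 0.8·24 = 26.2
Highest Hurwicz score = 26.2 → III.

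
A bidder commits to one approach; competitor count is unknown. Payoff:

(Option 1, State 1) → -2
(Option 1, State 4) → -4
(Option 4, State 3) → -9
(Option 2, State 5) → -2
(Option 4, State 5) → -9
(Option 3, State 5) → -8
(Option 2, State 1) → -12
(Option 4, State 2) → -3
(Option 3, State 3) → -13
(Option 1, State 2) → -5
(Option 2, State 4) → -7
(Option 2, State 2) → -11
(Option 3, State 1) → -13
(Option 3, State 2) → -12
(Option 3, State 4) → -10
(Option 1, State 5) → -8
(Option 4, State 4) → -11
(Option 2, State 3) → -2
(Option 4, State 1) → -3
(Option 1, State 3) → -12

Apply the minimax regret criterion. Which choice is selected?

Option 4

Column bests: State 1=-2, State 2=-3, State 3=-2, State 4=-4, State 5=-2.
Option 1 regrets: 0, 2, 10, 0, 6 → max 10
Option 2 regrets: 10, 8, 0, 3, 0 → max 10
Option 3 regrets: 11, 9, 11, 6, 6 → max 11
Option 4 regrets: 1, 0, 7, 7, 7 → max 7
Smallest max regret = 7 → Option 4.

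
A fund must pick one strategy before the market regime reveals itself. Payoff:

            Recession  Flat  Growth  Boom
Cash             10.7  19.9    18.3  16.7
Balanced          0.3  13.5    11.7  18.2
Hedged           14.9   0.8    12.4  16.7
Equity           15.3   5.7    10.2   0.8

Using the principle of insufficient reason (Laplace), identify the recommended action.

Cash

Row averages: Cash=16.4, Balanced=10.925, Hedged=11.2, Equity=8
Highest average = 16.4 → Cash.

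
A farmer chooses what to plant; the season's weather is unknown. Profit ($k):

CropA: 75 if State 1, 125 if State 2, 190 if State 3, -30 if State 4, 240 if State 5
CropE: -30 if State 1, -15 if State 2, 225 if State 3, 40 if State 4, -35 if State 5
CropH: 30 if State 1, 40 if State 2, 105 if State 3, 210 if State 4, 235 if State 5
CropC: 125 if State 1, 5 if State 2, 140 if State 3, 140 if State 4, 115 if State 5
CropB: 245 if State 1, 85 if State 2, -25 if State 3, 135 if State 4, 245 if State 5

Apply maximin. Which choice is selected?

Row minima: CropA=-30, CropE=-35, CropH=30, CropC=5, CropB=-25
Best worst-case = 30 → CropH.

CropH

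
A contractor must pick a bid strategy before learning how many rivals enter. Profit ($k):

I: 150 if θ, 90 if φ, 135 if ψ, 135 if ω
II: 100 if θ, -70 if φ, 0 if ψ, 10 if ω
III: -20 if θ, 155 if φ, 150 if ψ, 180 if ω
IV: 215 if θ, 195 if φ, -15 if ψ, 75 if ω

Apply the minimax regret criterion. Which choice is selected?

Column bests: θ=215, φ=195, ψ=150, ω=180.
I regrets: 65, 105, 15, 45 → max 105
II regrets: 115, 265, 150, 170 → max 265
III regrets: 235, 40, 0, 0 → max 235
IV regrets: 0, 0, 165, 105 → max 165
Smallest max regret = 105 → I.

I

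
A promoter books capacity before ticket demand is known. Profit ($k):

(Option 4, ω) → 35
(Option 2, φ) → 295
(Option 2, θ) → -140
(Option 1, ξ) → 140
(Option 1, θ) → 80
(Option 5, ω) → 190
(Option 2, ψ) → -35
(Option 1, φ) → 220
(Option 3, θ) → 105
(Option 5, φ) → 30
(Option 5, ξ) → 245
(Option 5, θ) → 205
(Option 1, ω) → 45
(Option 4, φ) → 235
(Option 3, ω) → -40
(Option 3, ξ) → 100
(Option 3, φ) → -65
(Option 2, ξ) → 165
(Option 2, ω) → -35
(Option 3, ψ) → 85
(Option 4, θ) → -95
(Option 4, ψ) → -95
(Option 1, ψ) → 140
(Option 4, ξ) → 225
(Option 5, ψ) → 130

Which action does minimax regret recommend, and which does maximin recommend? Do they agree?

minimax regret → Option 1; maximin → Option 1 (agree)

Column bests: θ=205, φ=295, ψ=140, ω=190, ξ=245.
Option 1 regrets: 125, 75, 0, 145, 105 → max 145
Option 2 regrets: 345, 0, 175, 225, 80 → max 345
Option 3 regrets: 100, 360, 55, 230, 145 → max 360
Option 4 regrets: 300, 60, 235, 155, 20 → max 300
Option 5 regrets: 0, 265, 10, 0, 0 → max 265
Smallest max regret = 145 → Option 1.
Row minima: Option 1=45, Option 2=-140, Option 3=-65, Option 4=-95, Option 5=30
Best worst-case = 45 → Option 1.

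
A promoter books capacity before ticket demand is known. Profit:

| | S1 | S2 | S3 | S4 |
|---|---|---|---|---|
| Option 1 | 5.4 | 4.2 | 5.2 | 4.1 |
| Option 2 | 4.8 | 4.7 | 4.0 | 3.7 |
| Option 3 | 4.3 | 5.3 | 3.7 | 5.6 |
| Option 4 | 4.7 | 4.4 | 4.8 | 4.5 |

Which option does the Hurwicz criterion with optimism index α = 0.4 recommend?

Option 1

Option 1: 0.4·5.4 + 0.6·4.1 = 4.62
Option 2: 0.4·4.8 + 0.6·3.7 = 4.14
Option 3: 0.4·5.6 + 0.6·3.7 = 4.46
Option 4: 0.4·4.8 + 0.6·4.4 = 4.56
Highest Hurwicz score = 4.62 → Option 1.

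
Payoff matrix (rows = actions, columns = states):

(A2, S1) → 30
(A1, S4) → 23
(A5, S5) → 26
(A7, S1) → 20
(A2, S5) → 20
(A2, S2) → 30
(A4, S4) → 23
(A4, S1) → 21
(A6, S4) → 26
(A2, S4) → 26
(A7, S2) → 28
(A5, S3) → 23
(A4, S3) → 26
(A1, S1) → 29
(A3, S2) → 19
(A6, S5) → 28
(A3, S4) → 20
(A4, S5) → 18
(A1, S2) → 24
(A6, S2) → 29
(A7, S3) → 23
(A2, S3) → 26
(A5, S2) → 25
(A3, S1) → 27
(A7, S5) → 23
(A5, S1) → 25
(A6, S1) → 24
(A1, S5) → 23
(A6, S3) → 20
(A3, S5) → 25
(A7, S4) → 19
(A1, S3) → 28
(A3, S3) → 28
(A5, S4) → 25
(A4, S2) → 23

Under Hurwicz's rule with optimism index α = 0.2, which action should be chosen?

A1

A1: 0.2·29 + 0.8·23 = 24.2
A2: 0.2·30 + 0.8·20 = 22
A3: 0.2·28 + 0.8·19 = 20.8
A4: 0.2·26 + 0.8·18 = 19.6
A5: 0.2·26 + 0.8·23 = 23.6
A6: 0.2·29 + 0.8·20 = 21.8
A7: 0.2·28 + 0.8·19 = 20.8
Highest Hurwicz score = 24.2 → A1.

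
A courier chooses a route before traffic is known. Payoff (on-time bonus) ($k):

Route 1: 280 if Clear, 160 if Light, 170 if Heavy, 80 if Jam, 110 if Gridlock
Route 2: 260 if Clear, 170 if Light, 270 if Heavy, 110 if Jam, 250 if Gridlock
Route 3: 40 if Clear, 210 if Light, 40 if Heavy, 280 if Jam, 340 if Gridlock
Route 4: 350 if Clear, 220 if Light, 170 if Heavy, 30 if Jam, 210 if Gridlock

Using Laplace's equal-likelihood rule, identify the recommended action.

Route 2

Row averages: Route 1=160, Route 2=212, Route 3=182, Route 4=196
Highest average = 212 → Route 2.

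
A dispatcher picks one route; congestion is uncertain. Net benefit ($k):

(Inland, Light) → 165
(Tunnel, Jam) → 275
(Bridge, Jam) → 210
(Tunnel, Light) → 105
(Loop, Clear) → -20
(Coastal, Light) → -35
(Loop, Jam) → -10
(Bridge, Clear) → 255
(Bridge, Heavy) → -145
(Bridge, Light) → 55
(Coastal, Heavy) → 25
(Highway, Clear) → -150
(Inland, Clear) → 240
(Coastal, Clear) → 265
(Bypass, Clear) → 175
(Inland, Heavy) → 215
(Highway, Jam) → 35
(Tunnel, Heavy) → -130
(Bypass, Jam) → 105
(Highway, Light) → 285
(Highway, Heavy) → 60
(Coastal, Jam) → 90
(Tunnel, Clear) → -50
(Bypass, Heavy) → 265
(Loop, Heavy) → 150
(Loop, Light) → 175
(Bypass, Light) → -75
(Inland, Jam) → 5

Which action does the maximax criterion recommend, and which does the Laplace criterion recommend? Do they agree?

Row maxima: Loop=175, Tunnel=275, Bypass=265, Highway=285, Inland=240, Coastal=265, Bridge=255
Best best-case = 285 → Highway.
Row averages: Loop=73.75, Tunnel=50, Bypass=117.5, Highway=57.5, Inland=156.25, Coastal=86.25, Bridge=93.75
Highest average = 156.25 → Inland.

maximax → Highway; laplace → Inland (disagree)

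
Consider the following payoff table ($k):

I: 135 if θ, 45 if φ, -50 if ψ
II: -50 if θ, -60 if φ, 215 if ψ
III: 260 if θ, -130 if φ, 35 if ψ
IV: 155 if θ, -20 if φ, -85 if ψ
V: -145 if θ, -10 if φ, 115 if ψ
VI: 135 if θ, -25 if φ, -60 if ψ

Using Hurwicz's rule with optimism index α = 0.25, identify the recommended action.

I: 0.25·135 + 0.75·(-50) = -3.75
II: 0.25·215 + 0.75·(-60) = 8.75
III: 0.25·260 + 0.75·(-130) = -32.5
IV: 0.25·155 + 0.75·(-85) = -25
V: 0.25·115 + 0.75·(-145) = -80
VI: 0.25·135 + 0.75·(-60) = -11.25
Highest Hurwicz score = 8.75 → II.

II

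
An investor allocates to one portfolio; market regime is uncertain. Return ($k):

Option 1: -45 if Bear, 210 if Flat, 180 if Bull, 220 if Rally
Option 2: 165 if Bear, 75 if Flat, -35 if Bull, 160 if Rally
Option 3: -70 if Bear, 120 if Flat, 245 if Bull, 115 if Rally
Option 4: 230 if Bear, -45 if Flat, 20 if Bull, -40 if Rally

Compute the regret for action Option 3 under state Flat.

Best payoff under Flat is 210.
Regret = 210 − 120 = 90.

90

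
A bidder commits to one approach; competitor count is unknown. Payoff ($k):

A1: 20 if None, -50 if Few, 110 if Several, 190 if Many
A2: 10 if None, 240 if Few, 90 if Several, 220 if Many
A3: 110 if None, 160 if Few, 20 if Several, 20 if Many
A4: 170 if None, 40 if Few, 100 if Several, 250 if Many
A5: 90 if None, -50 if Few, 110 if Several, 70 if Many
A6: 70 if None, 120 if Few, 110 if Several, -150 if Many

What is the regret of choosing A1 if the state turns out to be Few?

290

Best payoff under Few is 240.
Regret = 240 − (-50) = 290.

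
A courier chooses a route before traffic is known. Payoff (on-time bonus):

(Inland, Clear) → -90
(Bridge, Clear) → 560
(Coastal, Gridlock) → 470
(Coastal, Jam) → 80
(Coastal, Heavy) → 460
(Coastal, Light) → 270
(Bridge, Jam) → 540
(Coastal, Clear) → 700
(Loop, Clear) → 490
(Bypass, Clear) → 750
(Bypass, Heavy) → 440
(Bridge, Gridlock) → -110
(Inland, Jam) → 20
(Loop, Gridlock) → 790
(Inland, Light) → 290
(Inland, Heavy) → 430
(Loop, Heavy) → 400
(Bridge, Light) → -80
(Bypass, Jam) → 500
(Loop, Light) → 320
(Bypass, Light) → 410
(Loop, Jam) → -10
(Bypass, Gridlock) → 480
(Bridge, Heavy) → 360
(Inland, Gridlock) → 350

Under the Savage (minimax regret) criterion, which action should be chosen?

Column bests: Clear=750, Light=410, Heavy=460, Jam=540, Gridlock=790.
Coastal regrets: 50, 140, 0, 460, 320 → max 460
Bridge regrets: 190, 490, 100, 0, 900 → max 900
Inland regrets: 840, 120, 30, 520, 440 → max 840
Bypass regrets: 0, 0, 20, 40, 310 → max 310
Loop regrets: 260, 90, 60, 550, 0 → max 550
Smallest max regret = 310 → Bypass.

Bypass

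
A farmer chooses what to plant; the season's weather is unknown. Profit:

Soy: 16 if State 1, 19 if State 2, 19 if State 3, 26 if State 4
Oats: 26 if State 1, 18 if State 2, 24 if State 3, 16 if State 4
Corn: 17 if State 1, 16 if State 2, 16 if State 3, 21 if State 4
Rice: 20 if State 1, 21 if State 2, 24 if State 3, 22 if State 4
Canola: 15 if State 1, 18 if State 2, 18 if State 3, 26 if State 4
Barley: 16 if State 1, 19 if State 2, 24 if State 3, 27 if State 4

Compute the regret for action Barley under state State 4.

0

Best payoff under State 4 is 27.
Regret = 27 − 27 = 0.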